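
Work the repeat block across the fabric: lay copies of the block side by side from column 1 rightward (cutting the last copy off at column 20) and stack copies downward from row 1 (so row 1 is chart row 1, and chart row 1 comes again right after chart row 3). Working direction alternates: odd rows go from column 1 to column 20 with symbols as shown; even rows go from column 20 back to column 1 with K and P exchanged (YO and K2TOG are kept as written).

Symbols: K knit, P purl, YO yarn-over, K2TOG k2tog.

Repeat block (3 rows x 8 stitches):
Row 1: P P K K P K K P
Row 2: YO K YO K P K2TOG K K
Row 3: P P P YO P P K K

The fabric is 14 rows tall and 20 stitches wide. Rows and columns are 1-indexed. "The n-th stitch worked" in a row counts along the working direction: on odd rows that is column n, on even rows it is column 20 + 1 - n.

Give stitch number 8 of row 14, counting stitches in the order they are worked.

== STITCH ==
K

Derivation:
Row 14: (14-1) mod 3 = 1, so use chart row 2. Even row -> WS.
Chart row 2 tiled across columns 1-20: YO K YO K P K2TOG K K YO K YO K P K2TOG K K YO K YO K
WS row: flip the tiled sequence (start at column 20) and apply K<->P; YO and K2TOG stay.
Row 14 as worked: P YO P YO P P K2TOG K P YO P YO P P K2TOG K P YO P YO
Counting 8 along the worked row gives K.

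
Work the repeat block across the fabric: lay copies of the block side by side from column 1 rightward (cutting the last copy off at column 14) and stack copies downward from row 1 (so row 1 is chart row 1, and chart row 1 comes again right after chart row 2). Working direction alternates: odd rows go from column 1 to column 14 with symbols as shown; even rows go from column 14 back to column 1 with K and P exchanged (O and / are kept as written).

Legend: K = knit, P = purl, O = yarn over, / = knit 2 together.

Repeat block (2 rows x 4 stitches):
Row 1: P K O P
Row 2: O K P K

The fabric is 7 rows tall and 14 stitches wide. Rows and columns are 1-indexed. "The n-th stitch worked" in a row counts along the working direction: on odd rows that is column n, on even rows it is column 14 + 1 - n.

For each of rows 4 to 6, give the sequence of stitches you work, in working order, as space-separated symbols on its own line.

Row 4: chart row 2, WS - tiled (columns 1-14): O K P K O K P K O K P K O K; work from column 14 back to 1 with K<->P swapped.
Row 5: chart row 1, RS - tile across columns 1-14 and work as-is.
Row 6: chart row 2, WS - tiled (columns 1-14): O K P K O K P K O K P K O K; work from column 14 back to 1 with K<->P swapped.

Rows as worked:
P O P K P O P K P O P K P O
P K O P P K O P P K O P P K
P O P K P O P K P O P K P O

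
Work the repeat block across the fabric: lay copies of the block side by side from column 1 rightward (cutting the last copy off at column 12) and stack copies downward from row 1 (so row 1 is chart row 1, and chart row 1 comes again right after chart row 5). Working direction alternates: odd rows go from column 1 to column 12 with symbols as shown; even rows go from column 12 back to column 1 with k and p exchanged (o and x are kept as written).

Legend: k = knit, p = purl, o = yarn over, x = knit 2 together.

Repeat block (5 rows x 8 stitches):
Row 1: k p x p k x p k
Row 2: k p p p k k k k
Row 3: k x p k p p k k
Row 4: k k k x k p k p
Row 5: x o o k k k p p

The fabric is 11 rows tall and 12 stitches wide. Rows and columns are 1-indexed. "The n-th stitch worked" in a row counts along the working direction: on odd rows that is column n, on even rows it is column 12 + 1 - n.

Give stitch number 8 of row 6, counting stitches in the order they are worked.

For row 6: chart row = ((6-1) mod 5) + 1 = 1; this is a WS (even) row.
Chart row 1 tiled across columns 1-12: k p x p k x p k k p x p
WS: work from column 12 back to column 1 (reverse the tiled row), swapping k<->p (o and x unchanged).
Row 6 as worked: k x k p p k x p k x k p
Counting 8 along the worked row gives p.

Stitch:
p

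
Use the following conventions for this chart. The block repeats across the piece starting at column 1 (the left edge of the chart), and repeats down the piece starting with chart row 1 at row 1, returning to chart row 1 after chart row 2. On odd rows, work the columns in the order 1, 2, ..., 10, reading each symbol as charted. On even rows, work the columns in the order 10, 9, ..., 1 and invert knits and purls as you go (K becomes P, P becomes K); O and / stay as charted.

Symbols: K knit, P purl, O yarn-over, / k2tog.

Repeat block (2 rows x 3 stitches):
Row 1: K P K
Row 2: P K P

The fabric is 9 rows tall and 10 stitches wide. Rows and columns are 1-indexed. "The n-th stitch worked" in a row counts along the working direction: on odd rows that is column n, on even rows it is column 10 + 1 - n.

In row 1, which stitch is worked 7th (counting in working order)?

For row 1: chart row = ((1-1) mod 2) + 1 = 1; this is a RS (odd) row.
Chart row 1 tiled across columns 1-10: K P K K P K K P K K
RS: work column 1 to column 10, symbols as charted — the tiled row is the row as worked.
Stitch 7 in working order -> K

Result:
K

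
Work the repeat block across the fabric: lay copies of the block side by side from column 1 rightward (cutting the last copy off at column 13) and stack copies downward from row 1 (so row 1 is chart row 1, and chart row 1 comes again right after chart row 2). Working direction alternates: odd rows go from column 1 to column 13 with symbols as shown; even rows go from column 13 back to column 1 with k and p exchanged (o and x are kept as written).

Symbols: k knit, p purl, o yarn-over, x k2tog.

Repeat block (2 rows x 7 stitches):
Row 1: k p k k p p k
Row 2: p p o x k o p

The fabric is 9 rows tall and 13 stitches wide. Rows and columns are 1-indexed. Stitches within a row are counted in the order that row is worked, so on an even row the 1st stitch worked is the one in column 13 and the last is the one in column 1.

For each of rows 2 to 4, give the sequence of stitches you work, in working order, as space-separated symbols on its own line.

Rows as worked:
o p x o k k k o p x o k k
k p k k p p k k p k k p p
o p x o k k k o p x o k k

Derivation:
Row 2: chart row 2, WS - tiled (columns 1-13): p p o x k o p p p o x k o; work from column 13 back to 1 with k<->p swapped.
Row 3: chart row 1, RS - tile across columns 1-13 and work as-is.
Row 4: chart row 2, WS - tiled (columns 1-13): p p o x k o p p p o x k o; work from column 13 back to 1 with k<->p swapped.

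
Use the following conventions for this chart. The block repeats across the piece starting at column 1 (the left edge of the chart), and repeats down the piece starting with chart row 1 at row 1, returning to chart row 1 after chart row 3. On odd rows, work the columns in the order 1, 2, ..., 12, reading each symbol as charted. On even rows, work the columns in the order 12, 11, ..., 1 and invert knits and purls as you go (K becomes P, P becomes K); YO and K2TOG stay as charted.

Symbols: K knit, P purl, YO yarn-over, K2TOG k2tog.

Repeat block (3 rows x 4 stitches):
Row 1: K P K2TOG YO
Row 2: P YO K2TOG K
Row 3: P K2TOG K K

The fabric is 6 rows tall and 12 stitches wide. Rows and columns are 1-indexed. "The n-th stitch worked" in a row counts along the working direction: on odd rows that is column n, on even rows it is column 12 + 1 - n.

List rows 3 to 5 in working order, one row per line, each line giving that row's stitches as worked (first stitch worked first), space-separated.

Result:
P K2TOG K K P K2TOG K K P K2TOG K K
YO K2TOG K P YO K2TOG K P YO K2TOG K P
P YO K2TOG K P YO K2TOG K P YO K2TOG K

Derivation:
Row 3: chart row 3, RS - tile across columns 1-12 and work as-is.
Row 4: chart row 1, WS - tiled (columns 1-12): K P K2TOG YO K P K2TOG YO K P K2TOG YO; work from column 12 back to 1 with K<->P swapped.
Row 5: chart row 2, RS - tile across columns 1-12 and work as-is.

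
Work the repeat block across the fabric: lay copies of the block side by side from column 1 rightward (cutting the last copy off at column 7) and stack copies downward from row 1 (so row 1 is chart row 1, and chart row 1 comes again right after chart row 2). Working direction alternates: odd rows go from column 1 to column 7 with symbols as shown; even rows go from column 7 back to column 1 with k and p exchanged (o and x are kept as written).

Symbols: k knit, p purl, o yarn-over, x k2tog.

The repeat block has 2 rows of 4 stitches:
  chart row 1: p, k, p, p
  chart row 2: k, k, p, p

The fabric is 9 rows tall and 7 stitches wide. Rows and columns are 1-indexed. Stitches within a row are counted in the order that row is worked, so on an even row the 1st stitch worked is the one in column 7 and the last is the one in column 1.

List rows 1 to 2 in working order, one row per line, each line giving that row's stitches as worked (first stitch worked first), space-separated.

== ROWS AS WORKED ==
p k p p p k p
k p p k k p p

Derivation:
Row 1: chart row 1, RS - tile across columns 1-7 and work as-is.
Row 2: chart row 2, WS - tiled (columns 1-7): k k p p k k p; work from column 7 back to 1 with k<->p swapped.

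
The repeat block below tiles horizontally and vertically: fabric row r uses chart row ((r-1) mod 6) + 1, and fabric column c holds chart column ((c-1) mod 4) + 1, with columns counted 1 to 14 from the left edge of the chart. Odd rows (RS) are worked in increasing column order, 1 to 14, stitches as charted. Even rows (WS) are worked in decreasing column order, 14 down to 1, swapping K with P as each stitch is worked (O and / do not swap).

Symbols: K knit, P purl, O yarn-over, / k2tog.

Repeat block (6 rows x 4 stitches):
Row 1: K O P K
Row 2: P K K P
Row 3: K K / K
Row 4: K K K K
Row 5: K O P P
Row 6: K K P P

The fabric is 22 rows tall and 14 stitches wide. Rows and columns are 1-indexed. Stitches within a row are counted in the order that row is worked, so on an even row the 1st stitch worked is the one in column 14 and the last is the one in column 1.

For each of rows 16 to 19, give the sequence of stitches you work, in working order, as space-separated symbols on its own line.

Row 16: chart row 4, WS - tiled (columns 1-14): K K K K K K K K K K K K K K; work from column 14 back to 1 with K<->P swapped.
Row 17: chart row 5, RS - tile across columns 1-14 and work as-is.
Row 18: chart row 6, WS - tiled (columns 1-14): K K P P K K P P K K P P K K; work from column 14 back to 1 with K<->P swapped.
Row 19: chart row 1, RS - tile across columns 1-14 and work as-is.

== ROWS AS WORKED ==
P P P P P P P P P P P P P P
K O P P K O P P K O P P K O
P P K K P P K K P P K K P P
K O P K K O P K K O P K K O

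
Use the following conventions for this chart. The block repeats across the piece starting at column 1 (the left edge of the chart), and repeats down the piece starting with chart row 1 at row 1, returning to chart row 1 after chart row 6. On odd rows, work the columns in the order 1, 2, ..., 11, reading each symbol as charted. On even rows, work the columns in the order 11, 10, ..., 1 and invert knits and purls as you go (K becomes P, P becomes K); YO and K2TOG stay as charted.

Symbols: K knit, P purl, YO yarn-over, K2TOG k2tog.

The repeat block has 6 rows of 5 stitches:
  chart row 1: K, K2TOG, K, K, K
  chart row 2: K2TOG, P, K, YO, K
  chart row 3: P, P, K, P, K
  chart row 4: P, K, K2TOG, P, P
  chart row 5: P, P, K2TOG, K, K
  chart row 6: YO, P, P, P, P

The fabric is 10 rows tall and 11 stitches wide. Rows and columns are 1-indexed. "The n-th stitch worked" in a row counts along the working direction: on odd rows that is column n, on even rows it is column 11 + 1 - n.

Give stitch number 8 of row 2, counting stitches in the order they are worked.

== STITCH ==
YO

Derivation:
Row 2: (2-1) mod 6 = 1, so use chart row 2. Even row -> WS.
Chart row 2 tiled across columns 1-11: K2TOG P K YO K K2TOG P K YO K K2TOG
WS row: flip the tiled sequence (start at column 11) and apply K<->P; YO and K2TOG stay.
Row 2 as worked: K2TOG P YO P K K2TOG P YO P K K2TOG
Stitch 8 in working order -> YO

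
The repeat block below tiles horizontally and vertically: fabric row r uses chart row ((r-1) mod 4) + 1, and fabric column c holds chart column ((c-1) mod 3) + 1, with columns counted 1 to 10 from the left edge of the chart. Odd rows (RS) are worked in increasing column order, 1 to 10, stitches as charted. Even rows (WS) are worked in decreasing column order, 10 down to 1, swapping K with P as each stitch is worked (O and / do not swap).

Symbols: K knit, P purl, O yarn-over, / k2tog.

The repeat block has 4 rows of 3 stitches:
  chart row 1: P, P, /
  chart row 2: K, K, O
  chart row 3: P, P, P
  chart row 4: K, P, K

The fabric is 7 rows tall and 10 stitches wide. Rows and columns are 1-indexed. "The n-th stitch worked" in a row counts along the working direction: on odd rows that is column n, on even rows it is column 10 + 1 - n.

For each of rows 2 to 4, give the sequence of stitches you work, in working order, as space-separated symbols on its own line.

Rows as worked:
P O P P O P P O P P
P P P P P P P P P P
P P K P P K P P K P

Derivation:
Row 2: chart row 2, WS - tiled (columns 1-10): K K O K K O K K O K; work from column 10 back to 1 with K<->P swapped.
Row 3: chart row 3, RS - tile across columns 1-10 and work as-is.
Row 4: chart row 4, WS - tiled (columns 1-10): K P K K P K K P K K; work from column 10 back to 1 with K<->P swapped.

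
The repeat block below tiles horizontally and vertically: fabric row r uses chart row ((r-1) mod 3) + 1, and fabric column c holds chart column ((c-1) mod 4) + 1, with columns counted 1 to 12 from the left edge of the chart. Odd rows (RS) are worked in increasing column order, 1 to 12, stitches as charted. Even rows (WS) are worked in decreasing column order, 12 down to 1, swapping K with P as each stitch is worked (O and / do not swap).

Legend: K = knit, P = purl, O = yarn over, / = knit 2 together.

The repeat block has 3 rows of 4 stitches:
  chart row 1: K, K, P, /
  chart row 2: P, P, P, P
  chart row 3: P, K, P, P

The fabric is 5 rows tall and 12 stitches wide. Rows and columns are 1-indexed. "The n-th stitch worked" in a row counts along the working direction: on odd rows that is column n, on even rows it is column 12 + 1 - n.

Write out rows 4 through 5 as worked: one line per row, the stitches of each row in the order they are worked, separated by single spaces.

Row 4: chart row 1, WS - tiled (columns 1-12): K K P / K K P / K K P /; work from column 12 back to 1 with K<->P swapped.
Row 5: chart row 2, RS - tile across columns 1-12 and work as-is.

== ROWS AS WORKED ==
/ K P P / K P P / K P P
P P P P P P P P P P P P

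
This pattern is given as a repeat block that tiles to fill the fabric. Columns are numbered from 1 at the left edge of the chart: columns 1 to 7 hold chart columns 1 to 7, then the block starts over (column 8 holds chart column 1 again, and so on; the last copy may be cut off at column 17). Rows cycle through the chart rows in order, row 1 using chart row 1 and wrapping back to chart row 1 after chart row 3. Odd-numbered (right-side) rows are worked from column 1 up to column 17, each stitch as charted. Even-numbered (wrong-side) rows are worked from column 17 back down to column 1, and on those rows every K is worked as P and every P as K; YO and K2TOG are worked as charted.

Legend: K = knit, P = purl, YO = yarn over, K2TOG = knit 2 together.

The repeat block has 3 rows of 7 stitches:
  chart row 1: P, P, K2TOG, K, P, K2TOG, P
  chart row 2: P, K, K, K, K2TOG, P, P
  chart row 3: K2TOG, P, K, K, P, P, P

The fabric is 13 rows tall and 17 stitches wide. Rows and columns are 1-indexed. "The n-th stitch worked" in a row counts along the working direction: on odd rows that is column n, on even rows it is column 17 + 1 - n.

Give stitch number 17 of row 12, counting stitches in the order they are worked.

Row 12 uses chart row ((12-1) mod 3)+1 = 3. Row 12 is even, so WS.
Chart row 3 tiled across columns 1-17: K2TOG P K K P P P K2TOG P K K P P P K2TOG P K
Wrong side: read the tiled row from column 17 down to 1 and exchange K with P (leave YO, K2TOG).
Row 12 as worked: P K K2TOG K K K P P K K2TOG K K K P P K K2TOG
Counting 17 along the worked row gives K2TOG.

Stitch:
K2TOG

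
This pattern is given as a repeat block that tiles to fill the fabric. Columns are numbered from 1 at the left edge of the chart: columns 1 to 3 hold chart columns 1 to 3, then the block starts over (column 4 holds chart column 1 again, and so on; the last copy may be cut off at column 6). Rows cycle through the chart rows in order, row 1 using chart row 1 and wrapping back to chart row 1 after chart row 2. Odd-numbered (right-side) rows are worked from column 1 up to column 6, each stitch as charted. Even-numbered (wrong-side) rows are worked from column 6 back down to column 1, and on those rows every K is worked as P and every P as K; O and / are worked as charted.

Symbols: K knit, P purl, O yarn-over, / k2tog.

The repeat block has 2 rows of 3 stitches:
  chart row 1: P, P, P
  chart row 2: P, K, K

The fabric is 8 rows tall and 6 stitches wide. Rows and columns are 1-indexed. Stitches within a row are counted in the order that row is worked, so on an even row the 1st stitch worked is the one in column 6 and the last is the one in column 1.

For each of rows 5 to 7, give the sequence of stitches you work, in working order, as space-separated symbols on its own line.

Result:
P P P P P P
P P K P P K
P P P P P P

Derivation:
Row 5: chart row 1, RS - tile across columns 1-6 and work as-is.
Row 6: chart row 2, WS - tiled (columns 1-6): P K K P K K; work from column 6 back to 1 with K<->P swapped.
Row 7: chart row 1, RS - tile across columns 1-6 and work as-is.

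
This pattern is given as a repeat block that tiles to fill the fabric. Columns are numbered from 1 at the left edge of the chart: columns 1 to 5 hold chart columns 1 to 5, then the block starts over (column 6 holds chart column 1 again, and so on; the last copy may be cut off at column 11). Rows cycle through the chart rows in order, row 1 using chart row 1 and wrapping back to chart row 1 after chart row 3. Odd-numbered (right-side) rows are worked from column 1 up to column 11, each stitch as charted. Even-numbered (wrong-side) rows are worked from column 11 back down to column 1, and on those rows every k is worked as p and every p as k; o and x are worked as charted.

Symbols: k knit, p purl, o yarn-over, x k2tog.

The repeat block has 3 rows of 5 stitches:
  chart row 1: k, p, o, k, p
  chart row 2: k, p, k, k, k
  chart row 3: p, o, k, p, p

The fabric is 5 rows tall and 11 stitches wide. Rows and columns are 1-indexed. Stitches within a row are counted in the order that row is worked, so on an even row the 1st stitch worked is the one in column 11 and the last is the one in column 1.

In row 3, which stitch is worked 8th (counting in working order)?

Row 3 uses chart row ((3-1) mod 3)+1 = 3. Row 3 is odd, so RS.
Chart row 3 tiled across columns 1-11: p o k p p p o k p p p
Right side: take the tiled row as-is (worked left to right from column 1).
The 8th stitch worked is k.

Stitch:
k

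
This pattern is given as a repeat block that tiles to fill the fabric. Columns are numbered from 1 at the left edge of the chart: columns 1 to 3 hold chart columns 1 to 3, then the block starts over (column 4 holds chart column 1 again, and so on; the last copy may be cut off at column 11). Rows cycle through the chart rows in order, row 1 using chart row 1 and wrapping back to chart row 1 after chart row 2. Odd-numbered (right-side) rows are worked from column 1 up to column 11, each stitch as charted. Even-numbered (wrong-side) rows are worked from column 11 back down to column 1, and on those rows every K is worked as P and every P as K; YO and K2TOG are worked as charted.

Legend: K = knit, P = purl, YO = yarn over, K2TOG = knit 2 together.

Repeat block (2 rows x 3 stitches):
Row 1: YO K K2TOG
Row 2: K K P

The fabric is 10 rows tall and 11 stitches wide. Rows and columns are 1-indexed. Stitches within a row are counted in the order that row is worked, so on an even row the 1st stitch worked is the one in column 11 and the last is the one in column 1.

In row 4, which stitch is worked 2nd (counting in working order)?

Row 4 uses chart row ((4-1) mod 2)+1 = 2. Row 4 is even, so WS.
Chart row 2 tiled across columns 1-11: K K P K K P K K P K K
WS: work from column 11 back to column 1 (reverse the tiled row), swapping K<->P (YO and K2TOG unchanged).
Row 4 as worked: P P K P P K P P K P P
Counting 2 along the worked row gives P.

Stitch:
P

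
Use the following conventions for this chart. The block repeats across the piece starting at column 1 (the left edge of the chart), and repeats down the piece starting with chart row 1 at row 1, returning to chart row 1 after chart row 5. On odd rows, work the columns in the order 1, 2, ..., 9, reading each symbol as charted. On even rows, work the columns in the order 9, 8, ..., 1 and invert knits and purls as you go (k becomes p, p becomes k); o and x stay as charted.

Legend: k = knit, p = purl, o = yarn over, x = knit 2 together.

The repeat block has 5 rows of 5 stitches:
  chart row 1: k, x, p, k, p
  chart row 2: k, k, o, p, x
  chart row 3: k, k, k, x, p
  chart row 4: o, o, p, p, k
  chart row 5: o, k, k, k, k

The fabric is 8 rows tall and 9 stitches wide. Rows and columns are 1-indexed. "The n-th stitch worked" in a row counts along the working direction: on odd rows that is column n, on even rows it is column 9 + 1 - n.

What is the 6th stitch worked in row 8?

== STITCH ==
x

Derivation:
Row 8: (8-1) mod 5 = 2, so use chart row 3. Even row -> WS.
Chart row 3 tiled across columns 1-9: k k k x p k k k x
WS row: flip the tiled sequence (start at column 9) and apply k<->p; o and x stay.
Row 8 as worked: x p p p k x p p p
Counting 6 along the worked row gives x.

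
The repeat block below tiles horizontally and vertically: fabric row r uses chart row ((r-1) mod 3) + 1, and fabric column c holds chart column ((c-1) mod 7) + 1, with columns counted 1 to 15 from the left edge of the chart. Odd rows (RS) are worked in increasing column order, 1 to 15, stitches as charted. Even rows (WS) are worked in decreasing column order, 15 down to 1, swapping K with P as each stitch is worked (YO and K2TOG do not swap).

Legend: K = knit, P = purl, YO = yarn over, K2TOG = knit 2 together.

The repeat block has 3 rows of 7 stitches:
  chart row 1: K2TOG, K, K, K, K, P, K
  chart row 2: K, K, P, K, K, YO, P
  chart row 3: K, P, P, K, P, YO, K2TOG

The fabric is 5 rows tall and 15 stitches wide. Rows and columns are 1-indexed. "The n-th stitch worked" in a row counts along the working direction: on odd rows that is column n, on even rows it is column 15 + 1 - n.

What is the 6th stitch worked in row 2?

Stitch:
K

Derivation:
For row 2: chart row = ((2-1) mod 3) + 1 = 2; this is a WS (even) row.
Chart row 2 tiled across columns 1-15: K K P K K YO P K K P K K YO P K
Wrong side: read the tiled row from column 15 down to 1 and exchange K with P (leave YO, K2TOG).
Row 2 as worked: P K YO P P K P P K YO P P K P P
Stitch 6 in working order -> K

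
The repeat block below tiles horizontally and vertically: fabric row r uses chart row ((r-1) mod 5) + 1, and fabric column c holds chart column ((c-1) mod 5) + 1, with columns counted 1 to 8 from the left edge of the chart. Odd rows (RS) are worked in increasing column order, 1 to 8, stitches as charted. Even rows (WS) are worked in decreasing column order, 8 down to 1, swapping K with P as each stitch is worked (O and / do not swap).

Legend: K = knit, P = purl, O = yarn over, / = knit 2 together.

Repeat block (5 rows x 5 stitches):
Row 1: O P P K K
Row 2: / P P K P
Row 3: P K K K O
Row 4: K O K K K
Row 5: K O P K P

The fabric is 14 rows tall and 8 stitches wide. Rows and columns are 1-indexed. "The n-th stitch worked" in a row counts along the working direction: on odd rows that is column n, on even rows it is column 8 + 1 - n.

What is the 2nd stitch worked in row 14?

Stitch:
O

Derivation:
For row 14: chart row = ((14-1) mod 5) + 1 = 4; this is a WS (even) row.
Chart row 4 tiled across columns 1-8: K O K K K K O K
Wrong side: read the tiled row from column 8 down to 1 and exchange K with P (leave O, /).
Row 14 as worked: P O P P P P O P
Counting 2 along the worked row gives O.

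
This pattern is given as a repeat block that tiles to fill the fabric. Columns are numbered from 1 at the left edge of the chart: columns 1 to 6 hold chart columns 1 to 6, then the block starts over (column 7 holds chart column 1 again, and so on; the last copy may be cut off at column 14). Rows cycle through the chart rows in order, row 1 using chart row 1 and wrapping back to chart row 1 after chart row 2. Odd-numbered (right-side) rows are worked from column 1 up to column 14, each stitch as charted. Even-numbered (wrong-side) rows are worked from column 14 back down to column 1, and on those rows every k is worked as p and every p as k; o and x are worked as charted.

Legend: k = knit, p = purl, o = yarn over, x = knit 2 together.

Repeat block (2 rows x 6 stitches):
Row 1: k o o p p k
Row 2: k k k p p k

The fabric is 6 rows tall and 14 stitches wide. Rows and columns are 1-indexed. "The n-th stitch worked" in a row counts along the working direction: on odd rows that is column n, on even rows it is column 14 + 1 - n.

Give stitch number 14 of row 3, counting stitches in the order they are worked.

For row 3: chart row = ((3-1) mod 2) + 1 = 1; this is a RS (odd) row.
Chart row 1 tiled across columns 1-14: k o o p p k k o o p p k k o
RS: work column 1 to column 14, symbols as charted — the tiled row is the row as worked.
The 14th stitch worked is o.

== STITCH ==
o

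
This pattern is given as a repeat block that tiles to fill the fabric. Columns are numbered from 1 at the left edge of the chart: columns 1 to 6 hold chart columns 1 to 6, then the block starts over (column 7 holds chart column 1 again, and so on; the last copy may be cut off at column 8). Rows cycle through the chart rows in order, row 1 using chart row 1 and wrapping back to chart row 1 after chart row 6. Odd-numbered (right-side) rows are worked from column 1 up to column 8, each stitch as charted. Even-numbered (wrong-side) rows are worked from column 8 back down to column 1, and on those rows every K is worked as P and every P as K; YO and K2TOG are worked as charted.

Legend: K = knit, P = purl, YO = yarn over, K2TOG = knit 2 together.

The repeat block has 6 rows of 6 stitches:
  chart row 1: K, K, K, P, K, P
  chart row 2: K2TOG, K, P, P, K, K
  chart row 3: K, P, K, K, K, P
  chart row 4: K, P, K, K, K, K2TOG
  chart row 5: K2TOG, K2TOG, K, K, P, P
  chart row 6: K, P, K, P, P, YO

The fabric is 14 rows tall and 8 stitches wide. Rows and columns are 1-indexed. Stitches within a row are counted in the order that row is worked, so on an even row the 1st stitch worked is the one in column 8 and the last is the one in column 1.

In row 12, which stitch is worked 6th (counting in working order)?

For row 12: chart row = ((12-1) mod 6) + 1 = 6; this is a WS (even) row.
Chart row 6 tiled across columns 1-8: K P K P P YO K P
WS row: flip the tiled sequence (start at column 8) and apply K<->P; YO and K2TOG stay.
Row 12 as worked: K P YO K K P K P
Counting 6 along the worked row gives P.

Result:
P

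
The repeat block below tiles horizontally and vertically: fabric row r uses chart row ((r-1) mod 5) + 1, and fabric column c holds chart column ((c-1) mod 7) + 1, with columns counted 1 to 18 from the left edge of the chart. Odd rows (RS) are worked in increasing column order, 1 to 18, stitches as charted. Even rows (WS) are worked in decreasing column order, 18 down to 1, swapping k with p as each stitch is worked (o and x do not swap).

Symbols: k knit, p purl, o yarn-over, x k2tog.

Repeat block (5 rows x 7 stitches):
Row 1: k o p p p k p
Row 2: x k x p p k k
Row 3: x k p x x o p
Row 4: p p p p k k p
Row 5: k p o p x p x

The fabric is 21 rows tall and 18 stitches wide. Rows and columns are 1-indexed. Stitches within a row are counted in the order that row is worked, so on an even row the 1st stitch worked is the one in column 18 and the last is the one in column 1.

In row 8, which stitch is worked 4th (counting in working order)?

Result:
x

Derivation:
For row 8: chart row = ((8-1) mod 5) + 1 = 3; this is a WS (even) row.
Chart row 3 tiled across columns 1-18: x k p x x o p x k p x x o p x k p x
WS row: flip the tiled sequence (start at column 18) and apply k<->p; o and x stay.
Row 8 as worked: x k p x k o x x k p x k o x x k p x
Stitch 4 in working order -> x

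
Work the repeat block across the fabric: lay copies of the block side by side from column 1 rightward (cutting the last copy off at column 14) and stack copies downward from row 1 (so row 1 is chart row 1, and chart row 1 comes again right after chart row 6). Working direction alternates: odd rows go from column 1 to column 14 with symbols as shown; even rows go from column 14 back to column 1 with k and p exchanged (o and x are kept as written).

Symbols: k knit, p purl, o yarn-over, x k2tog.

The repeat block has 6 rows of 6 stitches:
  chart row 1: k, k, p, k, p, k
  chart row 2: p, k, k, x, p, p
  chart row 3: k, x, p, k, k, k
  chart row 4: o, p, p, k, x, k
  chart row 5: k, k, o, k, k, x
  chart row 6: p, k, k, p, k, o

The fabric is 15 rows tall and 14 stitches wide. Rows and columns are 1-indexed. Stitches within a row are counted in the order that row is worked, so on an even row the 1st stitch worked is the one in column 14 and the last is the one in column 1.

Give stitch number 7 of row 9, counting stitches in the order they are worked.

Result:
k

Derivation:
Row 9 uses chart row ((9-1) mod 6)+1 = 3. Row 9 is odd, so RS.
Chart row 3 tiled across columns 1-14: k x p k k k k x p k k k k x
RS row: no reversal, no swap; stitch n worked = column n.
Stitch 7 in working order -> k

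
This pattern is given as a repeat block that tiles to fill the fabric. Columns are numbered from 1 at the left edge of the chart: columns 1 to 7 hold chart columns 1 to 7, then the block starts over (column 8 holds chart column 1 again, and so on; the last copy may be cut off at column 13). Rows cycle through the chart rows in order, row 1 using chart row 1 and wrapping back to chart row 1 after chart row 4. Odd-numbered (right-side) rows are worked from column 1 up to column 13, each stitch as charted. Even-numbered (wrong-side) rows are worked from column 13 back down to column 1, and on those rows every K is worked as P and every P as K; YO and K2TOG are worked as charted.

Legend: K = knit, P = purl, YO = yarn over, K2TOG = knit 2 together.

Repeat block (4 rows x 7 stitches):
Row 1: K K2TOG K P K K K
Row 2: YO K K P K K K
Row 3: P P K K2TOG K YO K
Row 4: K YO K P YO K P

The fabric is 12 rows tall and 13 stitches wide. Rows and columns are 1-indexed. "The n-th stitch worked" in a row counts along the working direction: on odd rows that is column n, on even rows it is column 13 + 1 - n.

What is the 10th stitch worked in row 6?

Result:
K

Derivation:
For row 6: chart row = ((6-1) mod 4) + 1 = 2; this is a WS (even) row.
Chart row 2 tiled across columns 1-13: YO K K P K K K YO K K P K K
Wrong side: read the tiled row from column 13 down to 1 and exchange K with P (leave YO, K2TOG).
Row 6 as worked: P P K P P YO P P P K P P YO
The 10th stitch worked is K.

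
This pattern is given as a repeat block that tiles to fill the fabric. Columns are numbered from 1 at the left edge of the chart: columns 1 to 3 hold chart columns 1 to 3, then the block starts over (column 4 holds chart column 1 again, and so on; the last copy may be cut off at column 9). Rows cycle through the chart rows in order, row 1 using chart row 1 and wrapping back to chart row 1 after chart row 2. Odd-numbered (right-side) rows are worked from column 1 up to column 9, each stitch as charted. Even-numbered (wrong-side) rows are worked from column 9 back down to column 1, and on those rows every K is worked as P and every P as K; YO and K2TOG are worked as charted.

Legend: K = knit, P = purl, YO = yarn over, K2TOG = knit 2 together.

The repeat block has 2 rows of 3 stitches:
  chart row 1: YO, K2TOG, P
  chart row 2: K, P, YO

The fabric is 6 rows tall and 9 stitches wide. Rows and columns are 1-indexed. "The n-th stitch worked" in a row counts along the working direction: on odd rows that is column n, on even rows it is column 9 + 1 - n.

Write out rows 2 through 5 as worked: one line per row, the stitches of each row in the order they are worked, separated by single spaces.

Row 2: chart row 2, WS - tiled (columns 1-9): K P YO K P YO K P YO; work from column 9 back to 1 with K<->P swapped.
Row 3: chart row 1, RS - tile across columns 1-9 and work as-is.
Row 4: chart row 2, WS - tiled (columns 1-9): K P YO K P YO K P YO; work from column 9 back to 1 with K<->P swapped.
Row 5: chart row 1, RS - tile across columns 1-9 and work as-is.

Result:
YO K P YO K P YO K P
YO K2TOG P YO K2TOG P YO K2TOG P
YO K P YO K P YO K P
YO K2TOG P YO K2TOG P YO K2TOG P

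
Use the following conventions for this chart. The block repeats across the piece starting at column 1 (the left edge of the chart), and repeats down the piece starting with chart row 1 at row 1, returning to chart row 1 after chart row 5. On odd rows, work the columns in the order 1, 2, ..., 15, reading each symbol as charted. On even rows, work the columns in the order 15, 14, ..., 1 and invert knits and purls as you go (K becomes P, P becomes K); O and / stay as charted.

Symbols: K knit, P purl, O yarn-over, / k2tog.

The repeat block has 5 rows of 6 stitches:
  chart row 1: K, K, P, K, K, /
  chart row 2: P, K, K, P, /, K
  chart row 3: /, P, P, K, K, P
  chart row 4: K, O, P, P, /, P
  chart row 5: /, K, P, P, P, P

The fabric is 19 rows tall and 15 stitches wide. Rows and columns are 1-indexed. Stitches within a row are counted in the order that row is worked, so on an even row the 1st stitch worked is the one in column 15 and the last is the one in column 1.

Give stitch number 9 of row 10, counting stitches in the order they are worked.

Stitch:
/

Derivation:
Row 10: (10-1) mod 5 = 4, so use chart row 5. Even row -> WS.
Chart row 5 tiled across columns 1-15: / K P P P P / K P P P P / K P
WS row: flip the tiled sequence (start at column 15) and apply K<->P; O and / stay.
Row 10 as worked: K P / K K K K P / K K K K P /
The 9th stitch worked is /.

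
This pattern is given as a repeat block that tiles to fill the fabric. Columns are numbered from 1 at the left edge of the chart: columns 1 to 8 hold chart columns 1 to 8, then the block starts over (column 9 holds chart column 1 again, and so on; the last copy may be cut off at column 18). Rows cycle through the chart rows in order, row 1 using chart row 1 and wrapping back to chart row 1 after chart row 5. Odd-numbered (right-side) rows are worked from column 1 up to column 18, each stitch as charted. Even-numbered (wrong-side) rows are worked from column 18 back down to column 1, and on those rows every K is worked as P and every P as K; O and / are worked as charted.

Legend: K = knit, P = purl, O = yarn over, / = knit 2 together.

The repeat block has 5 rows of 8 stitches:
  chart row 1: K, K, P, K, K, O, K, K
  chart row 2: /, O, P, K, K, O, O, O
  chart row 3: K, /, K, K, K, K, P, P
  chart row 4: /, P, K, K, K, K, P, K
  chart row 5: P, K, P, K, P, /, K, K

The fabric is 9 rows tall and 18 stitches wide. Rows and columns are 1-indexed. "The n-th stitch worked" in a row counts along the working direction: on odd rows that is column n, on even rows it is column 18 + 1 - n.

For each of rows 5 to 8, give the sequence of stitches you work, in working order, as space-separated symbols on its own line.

Rows as worked:
P K P K P / K K P K P K P / K K P K
P P P P O P P K P P P P O P P K P P
/ O P K K O O O / O P K K O O O / O
/ P K K P P P P / P K K P P P P / P

Derivation:
Row 5: chart row 5, RS - tile across columns 1-18 and work as-is.
Row 6: chart row 1, WS - tiled (columns 1-18): K K P K K O K K K K P K K O K K K K; work from column 18 back to 1 with K<->P swapped.
Row 7: chart row 2, RS - tile across columns 1-18 and work as-is.
Row 8: chart row 3, WS - tiled (columns 1-18): K / K K K K P P K / K K K K P P K /; work from column 18 back to 1 with K<->P swapped.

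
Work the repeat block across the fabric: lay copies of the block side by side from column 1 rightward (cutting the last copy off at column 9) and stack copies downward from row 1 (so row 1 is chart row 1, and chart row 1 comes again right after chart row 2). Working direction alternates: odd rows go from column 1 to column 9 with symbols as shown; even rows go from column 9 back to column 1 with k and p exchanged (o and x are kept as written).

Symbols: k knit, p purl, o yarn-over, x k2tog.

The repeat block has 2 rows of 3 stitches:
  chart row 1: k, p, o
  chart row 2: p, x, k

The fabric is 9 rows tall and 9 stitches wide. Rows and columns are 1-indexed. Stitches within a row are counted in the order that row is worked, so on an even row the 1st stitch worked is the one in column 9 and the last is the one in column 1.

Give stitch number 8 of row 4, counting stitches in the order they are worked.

Row 4 uses chart row ((4-1) mod 2)+1 = 2. Row 4 is even, so WS.
Chart row 2 tiled across columns 1-9: p x k p x k p x k
Wrong side: read the tiled row from column 9 down to 1 and exchange k with p (leave o, x).
Row 4 as worked: p x k p x k p x k
Counting 8 along the worked row gives x.

== STITCH ==
x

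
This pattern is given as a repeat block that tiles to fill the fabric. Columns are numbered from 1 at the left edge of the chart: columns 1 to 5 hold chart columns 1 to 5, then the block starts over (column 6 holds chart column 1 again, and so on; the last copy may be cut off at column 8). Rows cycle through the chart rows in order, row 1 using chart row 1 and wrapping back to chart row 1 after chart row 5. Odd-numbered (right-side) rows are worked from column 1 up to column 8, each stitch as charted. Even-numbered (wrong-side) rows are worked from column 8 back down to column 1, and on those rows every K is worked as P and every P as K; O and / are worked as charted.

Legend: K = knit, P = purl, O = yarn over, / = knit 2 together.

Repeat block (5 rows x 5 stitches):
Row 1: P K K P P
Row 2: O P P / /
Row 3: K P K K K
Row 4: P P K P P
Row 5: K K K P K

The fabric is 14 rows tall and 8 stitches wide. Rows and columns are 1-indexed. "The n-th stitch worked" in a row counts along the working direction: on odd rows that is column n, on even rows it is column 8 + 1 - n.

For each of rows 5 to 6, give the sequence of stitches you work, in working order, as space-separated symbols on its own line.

Row 5: chart row 5, RS - tile across columns 1-8 and work as-is.
Row 6: chart row 1, WS - tiled (columns 1-8): P K K P P P K K; work from column 8 back to 1 with K<->P swapped.

== ROWS AS WORKED ==
K K K P K K K K
P P K K K P P K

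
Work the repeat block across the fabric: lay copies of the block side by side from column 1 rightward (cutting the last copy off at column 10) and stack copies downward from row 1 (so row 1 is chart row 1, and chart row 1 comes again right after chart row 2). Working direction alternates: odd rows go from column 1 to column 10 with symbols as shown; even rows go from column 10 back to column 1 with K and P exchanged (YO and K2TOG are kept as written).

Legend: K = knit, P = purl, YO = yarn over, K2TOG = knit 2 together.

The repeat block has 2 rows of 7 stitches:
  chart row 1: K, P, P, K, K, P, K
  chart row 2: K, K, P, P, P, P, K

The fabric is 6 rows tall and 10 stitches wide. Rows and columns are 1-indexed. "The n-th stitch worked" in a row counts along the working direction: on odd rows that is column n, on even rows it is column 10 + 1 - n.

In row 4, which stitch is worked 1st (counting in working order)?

Row 4: (4-1) mod 2 = 1, so use chart row 2. Even row -> WS.
Chart row 2 tiled across columns 1-10: K K P P P P K K K P
Wrong side: read the tiled row from column 10 down to 1 and exchange K with P (leave YO, K2TOG).
Row 4 as worked: K P P P K K K K P P
Stitch 1 in working order -> K

Stitch:
K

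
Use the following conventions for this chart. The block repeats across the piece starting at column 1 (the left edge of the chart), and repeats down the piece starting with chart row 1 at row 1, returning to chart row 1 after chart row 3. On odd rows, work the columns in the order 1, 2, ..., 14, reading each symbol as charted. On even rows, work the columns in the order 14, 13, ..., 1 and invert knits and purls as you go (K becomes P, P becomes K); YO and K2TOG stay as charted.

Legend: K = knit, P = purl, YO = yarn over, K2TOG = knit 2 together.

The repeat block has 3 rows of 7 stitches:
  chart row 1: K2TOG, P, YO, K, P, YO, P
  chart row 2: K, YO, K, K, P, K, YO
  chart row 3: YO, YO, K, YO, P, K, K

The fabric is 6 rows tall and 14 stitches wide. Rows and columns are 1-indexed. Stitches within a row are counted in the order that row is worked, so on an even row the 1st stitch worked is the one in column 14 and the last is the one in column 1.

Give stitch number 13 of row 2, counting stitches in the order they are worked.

Stitch:
YO

Derivation:
Row 2: (2-1) mod 3 = 1, so use chart row 2. Even row -> WS.
Chart row 2 tiled across columns 1-14: K YO K K P K YO K YO K K P K YO
WS row: flip the tiled sequence (start at column 14) and apply K<->P; YO and K2TOG stay.
Row 2 as worked: YO P K P P YO P YO P K P P YO P
Counting 13 along the worked row gives YO.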